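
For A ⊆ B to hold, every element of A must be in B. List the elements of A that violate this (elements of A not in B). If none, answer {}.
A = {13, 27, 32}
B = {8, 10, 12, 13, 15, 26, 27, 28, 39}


Set A = {13, 27, 32}
Set B = {8, 10, 12, 13, 15, 26, 27, 28, 39}
Check each element of A against B:
13 ∈ B, 27 ∈ B, 32 ∉ B (include)
Elements of A not in B: {32}

{32}


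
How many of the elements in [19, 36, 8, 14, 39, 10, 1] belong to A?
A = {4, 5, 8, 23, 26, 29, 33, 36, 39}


Set A = {4, 5, 8, 23, 26, 29, 33, 36, 39}
Candidates: [19, 36, 8, 14, 39, 10, 1]
Check each candidate:
19 ∉ A, 36 ∈ A, 8 ∈ A, 14 ∉ A, 39 ∈ A, 10 ∉ A, 1 ∉ A
Count of candidates in A: 3

3


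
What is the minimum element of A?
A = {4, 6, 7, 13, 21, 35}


Set A = {4, 6, 7, 13, 21, 35}
Elements in ascending order: 4, 6, 7, 13, 21, 35
The smallest element is 4.

4


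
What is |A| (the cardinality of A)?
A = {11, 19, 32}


Set A = {11, 19, 32}
Listing elements: 11, 19, 32
Counting: 3 elements
|A| = 3

3


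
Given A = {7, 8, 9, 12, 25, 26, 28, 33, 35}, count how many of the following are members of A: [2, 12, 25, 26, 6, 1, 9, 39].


Set A = {7, 8, 9, 12, 25, 26, 28, 33, 35}
Candidates: [2, 12, 25, 26, 6, 1, 9, 39]
Check each candidate:
2 ∉ A, 12 ∈ A, 25 ∈ A, 26 ∈ A, 6 ∉ A, 1 ∉ A, 9 ∈ A, 39 ∉ A
Count of candidates in A: 4

4


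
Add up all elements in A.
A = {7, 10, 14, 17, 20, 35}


Set A = {7, 10, 14, 17, 20, 35}
Sum = 7 + 10 + 14 + 17 + 20 + 35 = 103

103


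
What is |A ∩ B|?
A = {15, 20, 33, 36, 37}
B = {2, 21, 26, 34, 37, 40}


Set A = {15, 20, 33, 36, 37}
Set B = {2, 21, 26, 34, 37, 40}
A ∩ B = {37}
|A ∩ B| = 1

1


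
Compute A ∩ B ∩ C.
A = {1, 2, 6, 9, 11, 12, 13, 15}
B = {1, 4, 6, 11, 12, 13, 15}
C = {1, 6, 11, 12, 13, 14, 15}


Set A = {1, 2, 6, 9, 11, 12, 13, 15}
Set B = {1, 4, 6, 11, 12, 13, 15}
Set C = {1, 6, 11, 12, 13, 14, 15}
First, A ∩ B = {1, 6, 11, 12, 13, 15}
Then, (A ∩ B) ∩ C = {1, 6, 11, 12, 13, 15}

{1, 6, 11, 12, 13, 15}


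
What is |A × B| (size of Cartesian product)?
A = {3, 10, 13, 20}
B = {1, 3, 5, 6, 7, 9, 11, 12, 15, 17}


Set A = {3, 10, 13, 20} has 4 elements.
Set B = {1, 3, 5, 6, 7, 9, 11, 12, 15, 17} has 10 elements.
|A × B| = |A| × |B| = 4 × 10 = 40

40


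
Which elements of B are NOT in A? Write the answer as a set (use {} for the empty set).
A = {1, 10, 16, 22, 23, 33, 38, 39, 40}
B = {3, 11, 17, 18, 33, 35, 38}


Set A = {1, 10, 16, 22, 23, 33, 38, 39, 40}
Set B = {3, 11, 17, 18, 33, 35, 38}
Check each element of B against A:
3 ∉ A (include), 11 ∉ A (include), 17 ∉ A (include), 18 ∉ A (include), 33 ∈ A, 35 ∉ A (include), 38 ∈ A
Elements of B not in A: {3, 11, 17, 18, 35}

{3, 11, 17, 18, 35}


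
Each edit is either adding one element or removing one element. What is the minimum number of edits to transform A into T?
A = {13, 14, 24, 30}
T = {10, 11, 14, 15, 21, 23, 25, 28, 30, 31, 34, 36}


Set A = {13, 14, 24, 30}
Set T = {10, 11, 14, 15, 21, 23, 25, 28, 30, 31, 34, 36}
Elements to remove from A (in A, not in T): {13, 24} → 2 removals
Elements to add to A (in T, not in A): {10, 11, 15, 21, 23, 25, 28, 31, 34, 36} → 10 additions
Total edits = 2 + 10 = 12

12


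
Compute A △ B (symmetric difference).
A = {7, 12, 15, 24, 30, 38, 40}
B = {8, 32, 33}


Set A = {7, 12, 15, 24, 30, 38, 40}
Set B = {8, 32, 33}
A △ B = (A \ B) ∪ (B \ A)
Elements in A but not B: {7, 12, 15, 24, 30, 38, 40}
Elements in B but not A: {8, 32, 33}
A △ B = {7, 8, 12, 15, 24, 30, 32, 33, 38, 40}

{7, 8, 12, 15, 24, 30, 32, 33, 38, 40}


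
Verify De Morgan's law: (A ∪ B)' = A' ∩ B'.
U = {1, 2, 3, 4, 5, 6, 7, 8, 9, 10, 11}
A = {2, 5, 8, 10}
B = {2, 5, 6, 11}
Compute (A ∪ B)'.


U = {1, 2, 3, 4, 5, 6, 7, 8, 9, 10, 11}
A = {2, 5, 8, 10}, B = {2, 5, 6, 11}
A ∪ B = {2, 5, 6, 8, 10, 11}
(A ∪ B)' = U \ (A ∪ B) = {1, 3, 4, 7, 9}
Verification via A' ∩ B': A' = {1, 3, 4, 6, 7, 9, 11}, B' = {1, 3, 4, 7, 8, 9, 10}
A' ∩ B' = {1, 3, 4, 7, 9} ✓

{1, 3, 4, 7, 9}


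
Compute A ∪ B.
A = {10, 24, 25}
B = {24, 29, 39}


Set A = {10, 24, 25}
Set B = {24, 29, 39}
A ∪ B includes all elements in either set.
Elements from A: {10, 24, 25}
Elements from B not already included: {29, 39}
A ∪ B = {10, 24, 25, 29, 39}

{10, 24, 25, 29, 39}


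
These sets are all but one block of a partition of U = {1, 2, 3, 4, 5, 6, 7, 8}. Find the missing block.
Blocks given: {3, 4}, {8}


U = {1, 2, 3, 4, 5, 6, 7, 8}
Shown blocks: {3, 4}, {8}
A partition's blocks are pairwise disjoint and cover U, so the missing block = U \ (union of shown blocks).
Union of shown blocks: {3, 4, 8}
Missing block = U \ (union) = {1, 2, 5, 6, 7}

{1, 2, 5, 6, 7}


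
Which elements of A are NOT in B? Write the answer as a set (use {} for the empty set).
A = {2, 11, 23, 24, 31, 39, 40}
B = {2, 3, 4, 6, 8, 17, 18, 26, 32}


Set A = {2, 11, 23, 24, 31, 39, 40}
Set B = {2, 3, 4, 6, 8, 17, 18, 26, 32}
Check each element of A against B:
2 ∈ B, 11 ∉ B (include), 23 ∉ B (include), 24 ∉ B (include), 31 ∉ B (include), 39 ∉ B (include), 40 ∉ B (include)
Elements of A not in B: {11, 23, 24, 31, 39, 40}

{11, 23, 24, 31, 39, 40}


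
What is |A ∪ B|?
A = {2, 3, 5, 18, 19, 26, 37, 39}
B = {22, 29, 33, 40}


Set A = {2, 3, 5, 18, 19, 26, 37, 39}, |A| = 8
Set B = {22, 29, 33, 40}, |B| = 4
A ∩ B = {}, |A ∩ B| = 0
|A ∪ B| = |A| + |B| - |A ∩ B| = 8 + 4 - 0 = 12

12


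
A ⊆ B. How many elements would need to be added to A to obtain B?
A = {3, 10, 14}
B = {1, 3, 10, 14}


Set A = {3, 10, 14}, |A| = 3
Set B = {1, 3, 10, 14}, |B| = 4
Since A ⊆ B: B \ A = {1}
|B| - |A| = 4 - 3 = 1

1


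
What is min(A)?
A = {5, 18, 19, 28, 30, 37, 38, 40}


Set A = {5, 18, 19, 28, 30, 37, 38, 40}
Elements in ascending order: 5, 18, 19, 28, 30, 37, 38, 40
The smallest element is 5.

5


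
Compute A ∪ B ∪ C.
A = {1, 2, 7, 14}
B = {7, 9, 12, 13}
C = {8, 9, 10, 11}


Set A = {1, 2, 7, 14}
Set B = {7, 9, 12, 13}
Set C = {8, 9, 10, 11}
First, A ∪ B = {1, 2, 7, 9, 12, 13, 14}
Then, (A ∪ B) ∪ C = {1, 2, 7, 8, 9, 10, 11, 12, 13, 14}

{1, 2, 7, 8, 9, 10, 11, 12, 13, 14}


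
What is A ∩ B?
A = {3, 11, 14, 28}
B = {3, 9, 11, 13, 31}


Set A = {3, 11, 14, 28}
Set B = {3, 9, 11, 13, 31}
A ∩ B includes only elements in both sets.
Check each element of A against B:
3 ✓, 11 ✓, 14 ✗, 28 ✗
A ∩ B = {3, 11}

{3, 11}


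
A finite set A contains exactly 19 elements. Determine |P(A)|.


The set has 19 elements.
The power set contains all possible subsets.
|P(A)| = 2^|A| = 2^19 = 524288

524288


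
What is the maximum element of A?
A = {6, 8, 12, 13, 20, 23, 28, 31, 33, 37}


Set A = {6, 8, 12, 13, 20, 23, 28, 31, 33, 37}
Elements in ascending order: 6, 8, 12, 13, 20, 23, 28, 31, 33, 37
The largest element is 37.

37


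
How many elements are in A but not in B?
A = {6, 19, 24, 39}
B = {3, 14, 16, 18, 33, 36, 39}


Set A = {6, 19, 24, 39}
Set B = {3, 14, 16, 18, 33, 36, 39}
A \ B = {6, 19, 24}
|A \ B| = 3

3


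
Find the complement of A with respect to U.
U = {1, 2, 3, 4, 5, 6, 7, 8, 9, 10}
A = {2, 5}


Universal set U = {1, 2, 3, 4, 5, 6, 7, 8, 9, 10}
Set A = {2, 5}
A' = U \ A = elements in U but not in A
Checking each element of U:
1 (not in A, include), 2 (in A, exclude), 3 (not in A, include), 4 (not in A, include), 5 (in A, exclude), 6 (not in A, include), 7 (not in A, include), 8 (not in A, include), 9 (not in A, include), 10 (not in A, include)
A' = {1, 3, 4, 6, 7, 8, 9, 10}

{1, 3, 4, 6, 7, 8, 9, 10}


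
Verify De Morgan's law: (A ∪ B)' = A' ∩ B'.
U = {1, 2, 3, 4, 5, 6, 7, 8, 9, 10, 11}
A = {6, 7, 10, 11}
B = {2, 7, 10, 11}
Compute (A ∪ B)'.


U = {1, 2, 3, 4, 5, 6, 7, 8, 9, 10, 11}
A = {6, 7, 10, 11}, B = {2, 7, 10, 11}
A ∪ B = {2, 6, 7, 10, 11}
(A ∪ B)' = U \ (A ∪ B) = {1, 3, 4, 5, 8, 9}
Verification via A' ∩ B': A' = {1, 2, 3, 4, 5, 8, 9}, B' = {1, 3, 4, 5, 6, 8, 9}
A' ∩ B' = {1, 3, 4, 5, 8, 9} ✓

{1, 3, 4, 5, 8, 9}


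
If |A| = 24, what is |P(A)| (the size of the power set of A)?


The set has 24 elements.
The power set contains all possible subsets.
|P(A)| = 2^|A| = 2^24 = 16777216

16777216


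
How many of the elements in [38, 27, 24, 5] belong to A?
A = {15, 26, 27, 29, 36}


Set A = {15, 26, 27, 29, 36}
Candidates: [38, 27, 24, 5]
Check each candidate:
38 ∉ A, 27 ∈ A, 24 ∉ A, 5 ∉ A
Count of candidates in A: 1

1


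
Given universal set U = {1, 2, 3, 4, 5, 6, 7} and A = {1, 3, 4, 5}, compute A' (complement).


Universal set U = {1, 2, 3, 4, 5, 6, 7}
Set A = {1, 3, 4, 5}
A' = U \ A = elements in U but not in A
Checking each element of U:
1 (in A, exclude), 2 (not in A, include), 3 (in A, exclude), 4 (in A, exclude), 5 (in A, exclude), 6 (not in A, include), 7 (not in A, include)
A' = {2, 6, 7}

{2, 6, 7}


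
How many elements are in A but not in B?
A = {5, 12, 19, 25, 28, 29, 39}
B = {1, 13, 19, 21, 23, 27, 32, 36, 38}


Set A = {5, 12, 19, 25, 28, 29, 39}
Set B = {1, 13, 19, 21, 23, 27, 32, 36, 38}
A \ B = {5, 12, 25, 28, 29, 39}
|A \ B| = 6

6


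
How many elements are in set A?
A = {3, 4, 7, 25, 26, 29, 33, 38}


Set A = {3, 4, 7, 25, 26, 29, 33, 38}
Listing elements: 3, 4, 7, 25, 26, 29, 33, 38
Counting: 8 elements
|A| = 8

8


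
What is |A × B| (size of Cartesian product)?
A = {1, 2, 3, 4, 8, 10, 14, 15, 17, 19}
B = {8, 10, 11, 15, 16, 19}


Set A = {1, 2, 3, 4, 8, 10, 14, 15, 17, 19} has 10 elements.
Set B = {8, 10, 11, 15, 16, 19} has 6 elements.
|A × B| = |A| × |B| = 10 × 6 = 60

60


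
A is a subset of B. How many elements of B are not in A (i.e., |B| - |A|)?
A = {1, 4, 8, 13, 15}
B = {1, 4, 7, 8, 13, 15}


Set A = {1, 4, 8, 13, 15}, |A| = 5
Set B = {1, 4, 7, 8, 13, 15}, |B| = 6
Since A ⊆ B: B \ A = {7}
|B| - |A| = 6 - 5 = 1

1


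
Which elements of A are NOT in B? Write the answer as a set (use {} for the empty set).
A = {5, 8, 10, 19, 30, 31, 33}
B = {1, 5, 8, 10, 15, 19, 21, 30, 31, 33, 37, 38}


Set A = {5, 8, 10, 19, 30, 31, 33}
Set B = {1, 5, 8, 10, 15, 19, 21, 30, 31, 33, 37, 38}
Check each element of A against B:
5 ∈ B, 8 ∈ B, 10 ∈ B, 19 ∈ B, 30 ∈ B, 31 ∈ B, 33 ∈ B
Elements of A not in B: {}

{}


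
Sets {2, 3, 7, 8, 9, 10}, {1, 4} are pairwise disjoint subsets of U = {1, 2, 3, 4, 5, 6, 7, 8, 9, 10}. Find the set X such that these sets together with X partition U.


U = {1, 2, 3, 4, 5, 6, 7, 8, 9, 10}
Shown blocks: {2, 3, 7, 8, 9, 10}, {1, 4}
A partition's blocks are pairwise disjoint and cover U, so the missing block = U \ (union of shown blocks).
Union of shown blocks: {1, 2, 3, 4, 7, 8, 9, 10}
Missing block = U \ (union) = {5, 6}

{5, 6}


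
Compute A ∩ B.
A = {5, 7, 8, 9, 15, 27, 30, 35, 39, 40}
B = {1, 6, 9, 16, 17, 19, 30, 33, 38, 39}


Set A = {5, 7, 8, 9, 15, 27, 30, 35, 39, 40}
Set B = {1, 6, 9, 16, 17, 19, 30, 33, 38, 39}
A ∩ B includes only elements in both sets.
Check each element of A against B:
5 ✗, 7 ✗, 8 ✗, 9 ✓, 15 ✗, 27 ✗, 30 ✓, 35 ✗, 39 ✓, 40 ✗
A ∩ B = {9, 30, 39}

{9, 30, 39}


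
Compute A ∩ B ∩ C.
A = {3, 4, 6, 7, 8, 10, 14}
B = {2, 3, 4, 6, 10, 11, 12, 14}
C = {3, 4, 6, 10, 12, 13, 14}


Set A = {3, 4, 6, 7, 8, 10, 14}
Set B = {2, 3, 4, 6, 10, 11, 12, 14}
Set C = {3, 4, 6, 10, 12, 13, 14}
First, A ∩ B = {3, 4, 6, 10, 14}
Then, (A ∩ B) ∩ C = {3, 4, 6, 10, 14}

{3, 4, 6, 10, 14}


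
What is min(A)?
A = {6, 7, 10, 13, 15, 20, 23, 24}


Set A = {6, 7, 10, 13, 15, 20, 23, 24}
Elements in ascending order: 6, 7, 10, 13, 15, 20, 23, 24
The smallest element is 6.

6


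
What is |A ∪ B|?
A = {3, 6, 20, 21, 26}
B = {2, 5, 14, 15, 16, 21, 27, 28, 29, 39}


Set A = {3, 6, 20, 21, 26}, |A| = 5
Set B = {2, 5, 14, 15, 16, 21, 27, 28, 29, 39}, |B| = 10
A ∩ B = {21}, |A ∩ B| = 1
|A ∪ B| = |A| + |B| - |A ∩ B| = 5 + 10 - 1 = 14

14


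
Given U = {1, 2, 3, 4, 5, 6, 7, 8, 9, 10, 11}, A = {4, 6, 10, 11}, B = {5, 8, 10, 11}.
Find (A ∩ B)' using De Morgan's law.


U = {1, 2, 3, 4, 5, 6, 7, 8, 9, 10, 11}
A = {4, 6, 10, 11}, B = {5, 8, 10, 11}
A ∩ B = {10, 11}
(A ∩ B)' = U \ (A ∩ B) = {1, 2, 3, 4, 5, 6, 7, 8, 9}
Verification via A' ∪ B': A' = {1, 2, 3, 5, 7, 8, 9}, B' = {1, 2, 3, 4, 6, 7, 9}
A' ∪ B' = {1, 2, 3, 4, 5, 6, 7, 8, 9} ✓

{1, 2, 3, 4, 5, 6, 7, 8, 9}


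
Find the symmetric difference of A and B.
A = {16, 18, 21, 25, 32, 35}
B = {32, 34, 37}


Set A = {16, 18, 21, 25, 32, 35}
Set B = {32, 34, 37}
A △ B = (A \ B) ∪ (B \ A)
Elements in A but not B: {16, 18, 21, 25, 35}
Elements in B but not A: {34, 37}
A △ B = {16, 18, 21, 25, 34, 35, 37}

{16, 18, 21, 25, 34, 35, 37}


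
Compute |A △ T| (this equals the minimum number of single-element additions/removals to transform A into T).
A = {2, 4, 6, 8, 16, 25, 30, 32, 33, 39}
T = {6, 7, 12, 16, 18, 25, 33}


Set A = {2, 4, 6, 8, 16, 25, 30, 32, 33, 39}
Set T = {6, 7, 12, 16, 18, 25, 33}
Elements to remove from A (in A, not in T): {2, 4, 8, 30, 32, 39} → 6 removals
Elements to add to A (in T, not in A): {7, 12, 18} → 3 additions
Total edits = 6 + 3 = 9

9


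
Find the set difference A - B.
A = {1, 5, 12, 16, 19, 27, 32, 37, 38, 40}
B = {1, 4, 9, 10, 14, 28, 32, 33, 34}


Set A = {1, 5, 12, 16, 19, 27, 32, 37, 38, 40}
Set B = {1, 4, 9, 10, 14, 28, 32, 33, 34}
A \ B includes elements in A that are not in B.
Check each element of A:
1 (in B, remove), 5 (not in B, keep), 12 (not in B, keep), 16 (not in B, keep), 19 (not in B, keep), 27 (not in B, keep), 32 (in B, remove), 37 (not in B, keep), 38 (not in B, keep), 40 (not in B, keep)
A \ B = {5, 12, 16, 19, 27, 37, 38, 40}

{5, 12, 16, 19, 27, 37, 38, 40}


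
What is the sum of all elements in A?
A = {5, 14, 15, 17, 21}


Set A = {5, 14, 15, 17, 21}
Sum = 5 + 14 + 15 + 17 + 21 = 72

72


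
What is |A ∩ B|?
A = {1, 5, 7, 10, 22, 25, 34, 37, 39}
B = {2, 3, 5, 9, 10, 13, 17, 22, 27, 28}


Set A = {1, 5, 7, 10, 22, 25, 34, 37, 39}
Set B = {2, 3, 5, 9, 10, 13, 17, 22, 27, 28}
A ∩ B = {5, 10, 22}
|A ∩ B| = 3

3


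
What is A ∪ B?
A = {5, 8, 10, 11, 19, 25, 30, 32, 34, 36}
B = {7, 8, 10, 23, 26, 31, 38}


Set A = {5, 8, 10, 11, 19, 25, 30, 32, 34, 36}
Set B = {7, 8, 10, 23, 26, 31, 38}
A ∪ B includes all elements in either set.
Elements from A: {5, 8, 10, 11, 19, 25, 30, 32, 34, 36}
Elements from B not already included: {7, 23, 26, 31, 38}
A ∪ B = {5, 7, 8, 10, 11, 19, 23, 25, 26, 30, 31, 32, 34, 36, 38}

{5, 7, 8, 10, 11, 19, 23, 25, 26, 30, 31, 32, 34, 36, 38}


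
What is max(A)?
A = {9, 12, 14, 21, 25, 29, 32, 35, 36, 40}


Set A = {9, 12, 14, 21, 25, 29, 32, 35, 36, 40}
Elements in ascending order: 9, 12, 14, 21, 25, 29, 32, 35, 36, 40
The largest element is 40.

40


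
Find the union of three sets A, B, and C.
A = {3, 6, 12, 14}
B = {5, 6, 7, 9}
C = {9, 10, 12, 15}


Set A = {3, 6, 12, 14}
Set B = {5, 6, 7, 9}
Set C = {9, 10, 12, 15}
First, A ∪ B = {3, 5, 6, 7, 9, 12, 14}
Then, (A ∪ B) ∪ C = {3, 5, 6, 7, 9, 10, 12, 14, 15}

{3, 5, 6, 7, 9, 10, 12, 14, 15}


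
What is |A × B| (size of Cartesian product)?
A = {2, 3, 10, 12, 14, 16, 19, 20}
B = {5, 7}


Set A = {2, 3, 10, 12, 14, 16, 19, 20} has 8 elements.
Set B = {5, 7} has 2 elements.
|A × B| = |A| × |B| = 8 × 2 = 16

16


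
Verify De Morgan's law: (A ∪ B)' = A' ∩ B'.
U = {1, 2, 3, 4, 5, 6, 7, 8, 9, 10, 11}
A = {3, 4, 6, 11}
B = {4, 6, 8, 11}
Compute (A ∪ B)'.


U = {1, 2, 3, 4, 5, 6, 7, 8, 9, 10, 11}
A = {3, 4, 6, 11}, B = {4, 6, 8, 11}
A ∪ B = {3, 4, 6, 8, 11}
(A ∪ B)' = U \ (A ∪ B) = {1, 2, 5, 7, 9, 10}
Verification via A' ∩ B': A' = {1, 2, 5, 7, 8, 9, 10}, B' = {1, 2, 3, 5, 7, 9, 10}
A' ∩ B' = {1, 2, 5, 7, 9, 10} ✓

{1, 2, 5, 7, 9, 10}


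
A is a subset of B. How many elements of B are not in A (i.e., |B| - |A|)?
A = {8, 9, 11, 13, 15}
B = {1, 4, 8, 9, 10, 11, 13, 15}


Set A = {8, 9, 11, 13, 15}, |A| = 5
Set B = {1, 4, 8, 9, 10, 11, 13, 15}, |B| = 8
Since A ⊆ B: B \ A = {1, 4, 10}
|B| - |A| = 8 - 5 = 3

3


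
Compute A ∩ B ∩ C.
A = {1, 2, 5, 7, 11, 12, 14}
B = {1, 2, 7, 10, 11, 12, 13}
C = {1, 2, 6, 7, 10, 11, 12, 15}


Set A = {1, 2, 5, 7, 11, 12, 14}
Set B = {1, 2, 7, 10, 11, 12, 13}
Set C = {1, 2, 6, 7, 10, 11, 12, 15}
First, A ∩ B = {1, 2, 7, 11, 12}
Then, (A ∩ B) ∩ C = {1, 2, 7, 11, 12}

{1, 2, 7, 11, 12}


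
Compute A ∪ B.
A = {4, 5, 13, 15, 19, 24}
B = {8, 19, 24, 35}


Set A = {4, 5, 13, 15, 19, 24}
Set B = {8, 19, 24, 35}
A ∪ B includes all elements in either set.
Elements from A: {4, 5, 13, 15, 19, 24}
Elements from B not already included: {8, 35}
A ∪ B = {4, 5, 8, 13, 15, 19, 24, 35}

{4, 5, 8, 13, 15, 19, 24, 35}


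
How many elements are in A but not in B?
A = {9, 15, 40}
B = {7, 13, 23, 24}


Set A = {9, 15, 40}
Set B = {7, 13, 23, 24}
A \ B = {9, 15, 40}
|A \ B| = 3

3


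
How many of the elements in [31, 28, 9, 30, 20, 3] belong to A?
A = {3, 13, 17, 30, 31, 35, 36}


Set A = {3, 13, 17, 30, 31, 35, 36}
Candidates: [31, 28, 9, 30, 20, 3]
Check each candidate:
31 ∈ A, 28 ∉ A, 9 ∉ A, 30 ∈ A, 20 ∉ A, 3 ∈ A
Count of candidates in A: 3

3


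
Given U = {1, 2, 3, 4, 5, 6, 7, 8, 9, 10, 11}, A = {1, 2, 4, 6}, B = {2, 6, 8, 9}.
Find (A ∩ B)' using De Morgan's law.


U = {1, 2, 3, 4, 5, 6, 7, 8, 9, 10, 11}
A = {1, 2, 4, 6}, B = {2, 6, 8, 9}
A ∩ B = {2, 6}
(A ∩ B)' = U \ (A ∩ B) = {1, 3, 4, 5, 7, 8, 9, 10, 11}
Verification via A' ∪ B': A' = {3, 5, 7, 8, 9, 10, 11}, B' = {1, 3, 4, 5, 7, 10, 11}
A' ∪ B' = {1, 3, 4, 5, 7, 8, 9, 10, 11} ✓

{1, 3, 4, 5, 7, 8, 9, 10, 11}


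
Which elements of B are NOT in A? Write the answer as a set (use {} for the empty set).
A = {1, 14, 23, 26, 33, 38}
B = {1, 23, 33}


Set A = {1, 14, 23, 26, 33, 38}
Set B = {1, 23, 33}
Check each element of B against A:
1 ∈ A, 23 ∈ A, 33 ∈ A
Elements of B not in A: {}

{}


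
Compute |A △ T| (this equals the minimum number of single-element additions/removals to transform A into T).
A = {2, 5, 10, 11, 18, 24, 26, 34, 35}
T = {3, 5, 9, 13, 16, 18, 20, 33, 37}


Set A = {2, 5, 10, 11, 18, 24, 26, 34, 35}
Set T = {3, 5, 9, 13, 16, 18, 20, 33, 37}
Elements to remove from A (in A, not in T): {2, 10, 11, 24, 26, 34, 35} → 7 removals
Elements to add to A (in T, not in A): {3, 9, 13, 16, 20, 33, 37} → 7 additions
Total edits = 7 + 7 = 14

14


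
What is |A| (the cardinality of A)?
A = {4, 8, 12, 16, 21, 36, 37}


Set A = {4, 8, 12, 16, 21, 36, 37}
Listing elements: 4, 8, 12, 16, 21, 36, 37
Counting: 7 elements
|A| = 7

7


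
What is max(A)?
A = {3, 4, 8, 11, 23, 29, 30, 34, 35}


Set A = {3, 4, 8, 11, 23, 29, 30, 34, 35}
Elements in ascending order: 3, 4, 8, 11, 23, 29, 30, 34, 35
The largest element is 35.

35


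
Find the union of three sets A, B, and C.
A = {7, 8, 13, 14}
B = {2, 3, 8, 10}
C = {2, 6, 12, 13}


Set A = {7, 8, 13, 14}
Set B = {2, 3, 8, 10}
Set C = {2, 6, 12, 13}
First, A ∪ B = {2, 3, 7, 8, 10, 13, 14}
Then, (A ∪ B) ∪ C = {2, 3, 6, 7, 8, 10, 12, 13, 14}

{2, 3, 6, 7, 8, 10, 12, 13, 14}


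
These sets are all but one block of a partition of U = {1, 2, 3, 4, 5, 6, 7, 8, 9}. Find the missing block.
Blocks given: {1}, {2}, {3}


U = {1, 2, 3, 4, 5, 6, 7, 8, 9}
Shown blocks: {1}, {2}, {3}
A partition's blocks are pairwise disjoint and cover U, so the missing block = U \ (union of shown blocks).
Union of shown blocks: {1, 2, 3}
Missing block = U \ (union) = {4, 5, 6, 7, 8, 9}

{4, 5, 6, 7, 8, 9}


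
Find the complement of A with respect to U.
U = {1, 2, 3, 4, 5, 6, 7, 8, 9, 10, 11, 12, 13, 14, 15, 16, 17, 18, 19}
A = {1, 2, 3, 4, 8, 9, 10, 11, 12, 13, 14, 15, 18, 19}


Universal set U = {1, 2, 3, 4, 5, 6, 7, 8, 9, 10, 11, 12, 13, 14, 15, 16, 17, 18, 19}
Set A = {1, 2, 3, 4, 8, 9, 10, 11, 12, 13, 14, 15, 18, 19}
A' = U \ A = elements in U but not in A
Checking each element of U:
1 (in A, exclude), 2 (in A, exclude), 3 (in A, exclude), 4 (in A, exclude), 5 (not in A, include), 6 (not in A, include), 7 (not in A, include), 8 (in A, exclude), 9 (in A, exclude), 10 (in A, exclude), 11 (in A, exclude), 12 (in A, exclude), 13 (in A, exclude), 14 (in A, exclude), 15 (in A, exclude), 16 (not in A, include), 17 (not in A, include), 18 (in A, exclude), 19 (in A, exclude)
A' = {5, 6, 7, 16, 17}

{5, 6, 7, 16, 17}


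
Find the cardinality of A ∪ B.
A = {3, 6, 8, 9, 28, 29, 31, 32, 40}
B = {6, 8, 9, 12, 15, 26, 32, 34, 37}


Set A = {3, 6, 8, 9, 28, 29, 31, 32, 40}, |A| = 9
Set B = {6, 8, 9, 12, 15, 26, 32, 34, 37}, |B| = 9
A ∩ B = {6, 8, 9, 32}, |A ∩ B| = 4
|A ∪ B| = |A| + |B| - |A ∩ B| = 9 + 9 - 4 = 14

14


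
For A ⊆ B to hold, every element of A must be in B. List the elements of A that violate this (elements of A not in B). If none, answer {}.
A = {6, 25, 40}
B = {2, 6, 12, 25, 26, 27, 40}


Set A = {6, 25, 40}
Set B = {2, 6, 12, 25, 26, 27, 40}
Check each element of A against B:
6 ∈ B, 25 ∈ B, 40 ∈ B
Elements of A not in B: {}

{}


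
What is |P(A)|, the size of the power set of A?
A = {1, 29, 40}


Set A = {1, 29, 40}
|A| = 3
The power set P(A) contains all subsets of A.
|P(A)| = 2^|A| = 2^3 = 8

8


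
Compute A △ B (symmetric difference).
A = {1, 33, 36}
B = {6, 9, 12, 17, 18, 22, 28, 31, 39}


Set A = {1, 33, 36}
Set B = {6, 9, 12, 17, 18, 22, 28, 31, 39}
A △ B = (A \ B) ∪ (B \ A)
Elements in A but not B: {1, 33, 36}
Elements in B but not A: {6, 9, 12, 17, 18, 22, 28, 31, 39}
A △ B = {1, 6, 9, 12, 17, 18, 22, 28, 31, 33, 36, 39}

{1, 6, 9, 12, 17, 18, 22, 28, 31, 33, 36, 39}


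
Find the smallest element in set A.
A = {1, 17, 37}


Set A = {1, 17, 37}
Elements in ascending order: 1, 17, 37
The smallest element is 1.

1


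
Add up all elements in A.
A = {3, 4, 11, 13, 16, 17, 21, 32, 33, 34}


Set A = {3, 4, 11, 13, 16, 17, 21, 32, 33, 34}
Sum = 3 + 4 + 11 + 13 + 16 + 17 + 21 + 32 + 33 + 34 = 184

184


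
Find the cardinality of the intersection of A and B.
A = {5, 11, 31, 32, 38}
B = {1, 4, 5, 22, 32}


Set A = {5, 11, 31, 32, 38}
Set B = {1, 4, 5, 22, 32}
A ∩ B = {5, 32}
|A ∩ B| = 2

2


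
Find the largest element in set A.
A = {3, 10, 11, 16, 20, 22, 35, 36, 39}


Set A = {3, 10, 11, 16, 20, 22, 35, 36, 39}
Elements in ascending order: 3, 10, 11, 16, 20, 22, 35, 36, 39
The largest element is 39.

39


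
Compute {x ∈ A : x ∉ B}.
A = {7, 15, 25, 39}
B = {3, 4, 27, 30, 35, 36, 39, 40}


Set A = {7, 15, 25, 39}
Set B = {3, 4, 27, 30, 35, 36, 39, 40}
Check each element of A against B:
7 ∉ B (include), 15 ∉ B (include), 25 ∉ B (include), 39 ∈ B
Elements of A not in B: {7, 15, 25}

{7, 15, 25}


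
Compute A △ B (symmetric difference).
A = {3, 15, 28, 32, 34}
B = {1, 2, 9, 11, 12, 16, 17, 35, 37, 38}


Set A = {3, 15, 28, 32, 34}
Set B = {1, 2, 9, 11, 12, 16, 17, 35, 37, 38}
A △ B = (A \ B) ∪ (B \ A)
Elements in A but not B: {3, 15, 28, 32, 34}
Elements in B but not A: {1, 2, 9, 11, 12, 16, 17, 35, 37, 38}
A △ B = {1, 2, 3, 9, 11, 12, 15, 16, 17, 28, 32, 34, 35, 37, 38}

{1, 2, 3, 9, 11, 12, 15, 16, 17, 28, 32, 34, 35, 37, 38}


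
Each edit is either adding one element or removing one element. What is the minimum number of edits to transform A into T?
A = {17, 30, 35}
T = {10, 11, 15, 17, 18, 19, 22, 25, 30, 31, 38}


Set A = {17, 30, 35}
Set T = {10, 11, 15, 17, 18, 19, 22, 25, 30, 31, 38}
Elements to remove from A (in A, not in T): {35} → 1 removals
Elements to add to A (in T, not in A): {10, 11, 15, 18, 19, 22, 25, 31, 38} → 9 additions
Total edits = 1 + 9 = 10

10


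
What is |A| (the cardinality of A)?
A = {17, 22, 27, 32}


Set A = {17, 22, 27, 32}
Listing elements: 17, 22, 27, 32
Counting: 4 elements
|A| = 4

4


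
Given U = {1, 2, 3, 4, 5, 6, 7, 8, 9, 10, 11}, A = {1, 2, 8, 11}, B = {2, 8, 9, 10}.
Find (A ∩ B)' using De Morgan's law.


U = {1, 2, 3, 4, 5, 6, 7, 8, 9, 10, 11}
A = {1, 2, 8, 11}, B = {2, 8, 9, 10}
A ∩ B = {2, 8}
(A ∩ B)' = U \ (A ∩ B) = {1, 3, 4, 5, 6, 7, 9, 10, 11}
Verification via A' ∪ B': A' = {3, 4, 5, 6, 7, 9, 10}, B' = {1, 3, 4, 5, 6, 7, 11}
A' ∪ B' = {1, 3, 4, 5, 6, 7, 9, 10, 11} ✓

{1, 3, 4, 5, 6, 7, 9, 10, 11}


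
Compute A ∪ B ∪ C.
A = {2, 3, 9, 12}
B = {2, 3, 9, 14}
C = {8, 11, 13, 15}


Set A = {2, 3, 9, 12}
Set B = {2, 3, 9, 14}
Set C = {8, 11, 13, 15}
First, A ∪ B = {2, 3, 9, 12, 14}
Then, (A ∪ B) ∪ C = {2, 3, 8, 9, 11, 12, 13, 14, 15}

{2, 3, 8, 9, 11, 12, 13, 14, 15}


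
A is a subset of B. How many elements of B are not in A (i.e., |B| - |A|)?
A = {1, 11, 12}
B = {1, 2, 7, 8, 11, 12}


Set A = {1, 11, 12}, |A| = 3
Set B = {1, 2, 7, 8, 11, 12}, |B| = 6
Since A ⊆ B: B \ A = {2, 7, 8}
|B| - |A| = 6 - 3 = 3

3


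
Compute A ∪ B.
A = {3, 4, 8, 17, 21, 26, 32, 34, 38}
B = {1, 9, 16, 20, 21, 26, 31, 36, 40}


Set A = {3, 4, 8, 17, 21, 26, 32, 34, 38}
Set B = {1, 9, 16, 20, 21, 26, 31, 36, 40}
A ∪ B includes all elements in either set.
Elements from A: {3, 4, 8, 17, 21, 26, 32, 34, 38}
Elements from B not already included: {1, 9, 16, 20, 31, 36, 40}
A ∪ B = {1, 3, 4, 8, 9, 16, 17, 20, 21, 26, 31, 32, 34, 36, 38, 40}

{1, 3, 4, 8, 9, 16, 17, 20, 21, 26, 31, 32, 34, 36, 38, 40}


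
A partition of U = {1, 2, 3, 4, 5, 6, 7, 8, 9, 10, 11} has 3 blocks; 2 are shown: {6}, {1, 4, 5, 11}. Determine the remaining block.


U = {1, 2, 3, 4, 5, 6, 7, 8, 9, 10, 11}
Shown blocks: {6}, {1, 4, 5, 11}
A partition's blocks are pairwise disjoint and cover U, so the missing block = U \ (union of shown blocks).
Union of shown blocks: {1, 4, 5, 6, 11}
Missing block = U \ (union) = {2, 3, 7, 8, 9, 10}

{2, 3, 7, 8, 9, 10}


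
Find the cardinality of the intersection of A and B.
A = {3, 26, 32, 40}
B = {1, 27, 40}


Set A = {3, 26, 32, 40}
Set B = {1, 27, 40}
A ∩ B = {40}
|A ∩ B| = 1

1


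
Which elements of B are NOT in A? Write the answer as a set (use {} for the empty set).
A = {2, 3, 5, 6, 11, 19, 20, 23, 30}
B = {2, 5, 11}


Set A = {2, 3, 5, 6, 11, 19, 20, 23, 30}
Set B = {2, 5, 11}
Check each element of B against A:
2 ∈ A, 5 ∈ A, 11 ∈ A
Elements of B not in A: {}

{}


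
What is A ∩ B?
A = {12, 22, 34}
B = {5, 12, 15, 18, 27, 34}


Set A = {12, 22, 34}
Set B = {5, 12, 15, 18, 27, 34}
A ∩ B includes only elements in both sets.
Check each element of A against B:
12 ✓, 22 ✗, 34 ✓
A ∩ B = {12, 34}

{12, 34}


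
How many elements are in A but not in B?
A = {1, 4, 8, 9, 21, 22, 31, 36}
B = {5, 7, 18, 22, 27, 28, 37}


Set A = {1, 4, 8, 9, 21, 22, 31, 36}
Set B = {5, 7, 18, 22, 27, 28, 37}
A \ B = {1, 4, 8, 9, 21, 31, 36}
|A \ B| = 7

7


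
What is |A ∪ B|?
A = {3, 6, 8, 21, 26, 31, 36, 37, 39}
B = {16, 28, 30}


Set A = {3, 6, 8, 21, 26, 31, 36, 37, 39}, |A| = 9
Set B = {16, 28, 30}, |B| = 3
A ∩ B = {}, |A ∩ B| = 0
|A ∪ B| = |A| + |B| - |A ∩ B| = 9 + 3 - 0 = 12

12


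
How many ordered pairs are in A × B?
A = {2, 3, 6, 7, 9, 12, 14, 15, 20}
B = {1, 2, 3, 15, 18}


Set A = {2, 3, 6, 7, 9, 12, 14, 15, 20} has 9 elements.
Set B = {1, 2, 3, 15, 18} has 5 elements.
|A × B| = |A| × |B| = 9 × 5 = 45

45


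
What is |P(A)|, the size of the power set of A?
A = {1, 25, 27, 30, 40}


Set A = {1, 25, 27, 30, 40}
|A| = 5
The power set P(A) contains all subsets of A.
|P(A)| = 2^|A| = 2^5 = 32

32


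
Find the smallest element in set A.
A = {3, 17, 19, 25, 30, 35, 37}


Set A = {3, 17, 19, 25, 30, 35, 37}
Elements in ascending order: 3, 17, 19, 25, 30, 35, 37
The smallest element is 3.

3


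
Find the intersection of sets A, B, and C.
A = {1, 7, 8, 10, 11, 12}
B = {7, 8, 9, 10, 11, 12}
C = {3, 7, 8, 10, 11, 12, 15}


Set A = {1, 7, 8, 10, 11, 12}
Set B = {7, 8, 9, 10, 11, 12}
Set C = {3, 7, 8, 10, 11, 12, 15}
First, A ∩ B = {7, 8, 10, 11, 12}
Then, (A ∩ B) ∩ C = {7, 8, 10, 11, 12}

{7, 8, 10, 11, 12}


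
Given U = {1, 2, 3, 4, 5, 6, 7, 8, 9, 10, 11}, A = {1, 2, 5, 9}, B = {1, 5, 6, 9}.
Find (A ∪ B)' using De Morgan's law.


U = {1, 2, 3, 4, 5, 6, 7, 8, 9, 10, 11}
A = {1, 2, 5, 9}, B = {1, 5, 6, 9}
A ∪ B = {1, 2, 5, 6, 9}
(A ∪ B)' = U \ (A ∪ B) = {3, 4, 7, 8, 10, 11}
Verification via A' ∩ B': A' = {3, 4, 6, 7, 8, 10, 11}, B' = {2, 3, 4, 7, 8, 10, 11}
A' ∩ B' = {3, 4, 7, 8, 10, 11} ✓

{3, 4, 7, 8, 10, 11}


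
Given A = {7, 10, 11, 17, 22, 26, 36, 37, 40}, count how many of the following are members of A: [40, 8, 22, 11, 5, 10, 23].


Set A = {7, 10, 11, 17, 22, 26, 36, 37, 40}
Candidates: [40, 8, 22, 11, 5, 10, 23]
Check each candidate:
40 ∈ A, 8 ∉ A, 22 ∈ A, 11 ∈ A, 5 ∉ A, 10 ∈ A, 23 ∉ A
Count of candidates in A: 4

4


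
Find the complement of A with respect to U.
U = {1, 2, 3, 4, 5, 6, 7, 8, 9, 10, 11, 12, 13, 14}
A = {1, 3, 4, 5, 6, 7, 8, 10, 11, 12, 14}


Universal set U = {1, 2, 3, 4, 5, 6, 7, 8, 9, 10, 11, 12, 13, 14}
Set A = {1, 3, 4, 5, 6, 7, 8, 10, 11, 12, 14}
A' = U \ A = elements in U but not in A
Checking each element of U:
1 (in A, exclude), 2 (not in A, include), 3 (in A, exclude), 4 (in A, exclude), 5 (in A, exclude), 6 (in A, exclude), 7 (in A, exclude), 8 (in A, exclude), 9 (not in A, include), 10 (in A, exclude), 11 (in A, exclude), 12 (in A, exclude), 13 (not in A, include), 14 (in A, exclude)
A' = {2, 9, 13}

{2, 9, 13}


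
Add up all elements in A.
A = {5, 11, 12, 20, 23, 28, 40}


Set A = {5, 11, 12, 20, 23, 28, 40}
Sum = 5 + 11 + 12 + 20 + 23 + 28 + 40 = 139

139


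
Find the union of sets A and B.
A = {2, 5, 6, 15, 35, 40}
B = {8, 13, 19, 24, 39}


Set A = {2, 5, 6, 15, 35, 40}
Set B = {8, 13, 19, 24, 39}
A ∪ B includes all elements in either set.
Elements from A: {2, 5, 6, 15, 35, 40}
Elements from B not already included: {8, 13, 19, 24, 39}
A ∪ B = {2, 5, 6, 8, 13, 15, 19, 24, 35, 39, 40}

{2, 5, 6, 8, 13, 15, 19, 24, 35, 39, 40}


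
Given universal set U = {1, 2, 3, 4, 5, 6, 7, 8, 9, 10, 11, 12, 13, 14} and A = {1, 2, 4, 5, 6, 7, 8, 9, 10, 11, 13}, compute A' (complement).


Universal set U = {1, 2, 3, 4, 5, 6, 7, 8, 9, 10, 11, 12, 13, 14}
Set A = {1, 2, 4, 5, 6, 7, 8, 9, 10, 11, 13}
A' = U \ A = elements in U but not in A
Checking each element of U:
1 (in A, exclude), 2 (in A, exclude), 3 (not in A, include), 4 (in A, exclude), 5 (in A, exclude), 6 (in A, exclude), 7 (in A, exclude), 8 (in A, exclude), 9 (in A, exclude), 10 (in A, exclude), 11 (in A, exclude), 12 (not in A, include), 13 (in A, exclude), 14 (not in A, include)
A' = {3, 12, 14}

{3, 12, 14}


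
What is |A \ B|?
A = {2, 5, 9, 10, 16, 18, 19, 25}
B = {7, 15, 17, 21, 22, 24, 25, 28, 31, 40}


Set A = {2, 5, 9, 10, 16, 18, 19, 25}
Set B = {7, 15, 17, 21, 22, 24, 25, 28, 31, 40}
A \ B = {2, 5, 9, 10, 16, 18, 19}
|A \ B| = 7

7


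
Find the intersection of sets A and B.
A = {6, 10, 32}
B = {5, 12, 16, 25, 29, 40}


Set A = {6, 10, 32}
Set B = {5, 12, 16, 25, 29, 40}
A ∩ B includes only elements in both sets.
Check each element of A against B:
6 ✗, 10 ✗, 32 ✗
A ∩ B = {}

{}


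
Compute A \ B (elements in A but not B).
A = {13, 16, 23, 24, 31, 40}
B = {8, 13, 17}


Set A = {13, 16, 23, 24, 31, 40}
Set B = {8, 13, 17}
A \ B includes elements in A that are not in B.
Check each element of A:
13 (in B, remove), 16 (not in B, keep), 23 (not in B, keep), 24 (not in B, keep), 31 (not in B, keep), 40 (not in B, keep)
A \ B = {16, 23, 24, 31, 40}

{16, 23, 24, 31, 40}


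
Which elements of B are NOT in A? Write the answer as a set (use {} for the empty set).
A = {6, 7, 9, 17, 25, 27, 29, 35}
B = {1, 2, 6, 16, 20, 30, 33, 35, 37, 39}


Set A = {6, 7, 9, 17, 25, 27, 29, 35}
Set B = {1, 2, 6, 16, 20, 30, 33, 35, 37, 39}
Check each element of B against A:
1 ∉ A (include), 2 ∉ A (include), 6 ∈ A, 16 ∉ A (include), 20 ∉ A (include), 30 ∉ A (include), 33 ∉ A (include), 35 ∈ A, 37 ∉ A (include), 39 ∉ A (include)
Elements of B not in A: {1, 2, 16, 20, 30, 33, 37, 39}

{1, 2, 16, 20, 30, 33, 37, 39}


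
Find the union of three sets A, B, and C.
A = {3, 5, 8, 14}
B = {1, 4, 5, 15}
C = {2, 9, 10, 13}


Set A = {3, 5, 8, 14}
Set B = {1, 4, 5, 15}
Set C = {2, 9, 10, 13}
First, A ∪ B = {1, 3, 4, 5, 8, 14, 15}
Then, (A ∪ B) ∪ C = {1, 2, 3, 4, 5, 8, 9, 10, 13, 14, 15}

{1, 2, 3, 4, 5, 8, 9, 10, 13, 14, 15}


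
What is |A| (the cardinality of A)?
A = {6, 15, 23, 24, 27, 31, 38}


Set A = {6, 15, 23, 24, 27, 31, 38}
Listing elements: 6, 15, 23, 24, 27, 31, 38
Counting: 7 elements
|A| = 7

7


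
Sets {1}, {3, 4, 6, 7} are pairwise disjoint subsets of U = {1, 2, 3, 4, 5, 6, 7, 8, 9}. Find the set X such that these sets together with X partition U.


U = {1, 2, 3, 4, 5, 6, 7, 8, 9}
Shown blocks: {1}, {3, 4, 6, 7}
A partition's blocks are pairwise disjoint and cover U, so the missing block = U \ (union of shown blocks).
Union of shown blocks: {1, 3, 4, 6, 7}
Missing block = U \ (union) = {2, 5, 8, 9}

{2, 5, 8, 9}


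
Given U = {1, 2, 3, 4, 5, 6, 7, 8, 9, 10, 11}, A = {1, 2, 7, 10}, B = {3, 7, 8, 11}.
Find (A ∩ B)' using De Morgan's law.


U = {1, 2, 3, 4, 5, 6, 7, 8, 9, 10, 11}
A = {1, 2, 7, 10}, B = {3, 7, 8, 11}
A ∩ B = {7}
(A ∩ B)' = U \ (A ∩ B) = {1, 2, 3, 4, 5, 6, 8, 9, 10, 11}
Verification via A' ∪ B': A' = {3, 4, 5, 6, 8, 9, 11}, B' = {1, 2, 4, 5, 6, 9, 10}
A' ∪ B' = {1, 2, 3, 4, 5, 6, 8, 9, 10, 11} ✓

{1, 2, 3, 4, 5, 6, 8, 9, 10, 11}


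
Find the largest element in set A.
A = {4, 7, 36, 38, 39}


Set A = {4, 7, 36, 38, 39}
Elements in ascending order: 4, 7, 36, 38, 39
The largest element is 39.

39


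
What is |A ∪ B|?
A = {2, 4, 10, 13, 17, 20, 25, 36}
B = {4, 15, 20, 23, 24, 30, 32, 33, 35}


Set A = {2, 4, 10, 13, 17, 20, 25, 36}, |A| = 8
Set B = {4, 15, 20, 23, 24, 30, 32, 33, 35}, |B| = 9
A ∩ B = {4, 20}, |A ∩ B| = 2
|A ∪ B| = |A| + |B| - |A ∩ B| = 8 + 9 - 2 = 15

15


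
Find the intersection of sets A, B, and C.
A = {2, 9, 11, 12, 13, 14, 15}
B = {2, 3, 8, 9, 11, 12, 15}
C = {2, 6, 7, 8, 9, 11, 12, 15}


Set A = {2, 9, 11, 12, 13, 14, 15}
Set B = {2, 3, 8, 9, 11, 12, 15}
Set C = {2, 6, 7, 8, 9, 11, 12, 15}
First, A ∩ B = {2, 9, 11, 12, 15}
Then, (A ∩ B) ∩ C = {2, 9, 11, 12, 15}

{2, 9, 11, 12, 15}


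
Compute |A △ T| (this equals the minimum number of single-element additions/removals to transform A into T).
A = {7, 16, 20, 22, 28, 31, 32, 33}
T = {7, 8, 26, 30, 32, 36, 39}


Set A = {7, 16, 20, 22, 28, 31, 32, 33}
Set T = {7, 8, 26, 30, 32, 36, 39}
Elements to remove from A (in A, not in T): {16, 20, 22, 28, 31, 33} → 6 removals
Elements to add to A (in T, not in A): {8, 26, 30, 36, 39} → 5 additions
Total edits = 6 + 5 = 11

11


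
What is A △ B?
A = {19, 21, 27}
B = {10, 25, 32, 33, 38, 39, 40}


Set A = {19, 21, 27}
Set B = {10, 25, 32, 33, 38, 39, 40}
A △ B = (A \ B) ∪ (B \ A)
Elements in A but not B: {19, 21, 27}
Elements in B but not A: {10, 25, 32, 33, 38, 39, 40}
A △ B = {10, 19, 21, 25, 27, 32, 33, 38, 39, 40}

{10, 19, 21, 25, 27, 32, 33, 38, 39, 40}


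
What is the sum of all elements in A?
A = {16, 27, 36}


Set A = {16, 27, 36}
Sum = 16 + 27 + 36 = 79

79


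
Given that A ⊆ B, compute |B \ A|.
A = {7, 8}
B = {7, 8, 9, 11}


Set A = {7, 8}, |A| = 2
Set B = {7, 8, 9, 11}, |B| = 4
Since A ⊆ B: B \ A = {9, 11}
|B| - |A| = 4 - 2 = 2

2


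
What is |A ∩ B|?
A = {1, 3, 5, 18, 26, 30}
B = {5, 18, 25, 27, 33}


Set A = {1, 3, 5, 18, 26, 30}
Set B = {5, 18, 25, 27, 33}
A ∩ B = {5, 18}
|A ∩ B| = 2

2


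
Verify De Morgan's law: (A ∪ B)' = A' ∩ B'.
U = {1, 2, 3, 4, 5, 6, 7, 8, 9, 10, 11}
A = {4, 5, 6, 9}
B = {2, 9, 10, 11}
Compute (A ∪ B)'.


U = {1, 2, 3, 4, 5, 6, 7, 8, 9, 10, 11}
A = {4, 5, 6, 9}, B = {2, 9, 10, 11}
A ∪ B = {2, 4, 5, 6, 9, 10, 11}
(A ∪ B)' = U \ (A ∪ B) = {1, 3, 7, 8}
Verification via A' ∩ B': A' = {1, 2, 3, 7, 8, 10, 11}, B' = {1, 3, 4, 5, 6, 7, 8}
A' ∩ B' = {1, 3, 7, 8} ✓

{1, 3, 7, 8}


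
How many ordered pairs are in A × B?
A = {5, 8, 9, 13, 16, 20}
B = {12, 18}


Set A = {5, 8, 9, 13, 16, 20} has 6 elements.
Set B = {12, 18} has 2 elements.
|A × B| = |A| × |B| = 6 × 2 = 12

12


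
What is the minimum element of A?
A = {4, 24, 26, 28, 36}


Set A = {4, 24, 26, 28, 36}
Elements in ascending order: 4, 24, 26, 28, 36
The smallest element is 4.

4


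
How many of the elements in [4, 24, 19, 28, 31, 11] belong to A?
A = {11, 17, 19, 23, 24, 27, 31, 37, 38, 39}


Set A = {11, 17, 19, 23, 24, 27, 31, 37, 38, 39}
Candidates: [4, 24, 19, 28, 31, 11]
Check each candidate:
4 ∉ A, 24 ∈ A, 19 ∈ A, 28 ∉ A, 31 ∈ A, 11 ∈ A
Count of candidates in A: 4

4


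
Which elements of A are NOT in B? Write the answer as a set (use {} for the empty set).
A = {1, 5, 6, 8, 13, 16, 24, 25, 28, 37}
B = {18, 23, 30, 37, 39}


Set A = {1, 5, 6, 8, 13, 16, 24, 25, 28, 37}
Set B = {18, 23, 30, 37, 39}
Check each element of A against B:
1 ∉ B (include), 5 ∉ B (include), 6 ∉ B (include), 8 ∉ B (include), 13 ∉ B (include), 16 ∉ B (include), 24 ∉ B (include), 25 ∉ B (include), 28 ∉ B (include), 37 ∈ B
Elements of A not in B: {1, 5, 6, 8, 13, 16, 24, 25, 28}

{1, 5, 6, 8, 13, 16, 24, 25, 28}


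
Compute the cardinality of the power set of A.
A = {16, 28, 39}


Set A = {16, 28, 39}
|A| = 3
The power set P(A) contains all subsets of A.
|P(A)| = 2^|A| = 2^3 = 8

8


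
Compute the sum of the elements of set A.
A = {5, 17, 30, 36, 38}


Set A = {5, 17, 30, 36, 38}
Sum = 5 + 17 + 30 + 36 + 38 = 126

126


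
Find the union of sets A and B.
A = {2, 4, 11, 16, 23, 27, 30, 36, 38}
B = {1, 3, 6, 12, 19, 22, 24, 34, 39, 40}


Set A = {2, 4, 11, 16, 23, 27, 30, 36, 38}
Set B = {1, 3, 6, 12, 19, 22, 24, 34, 39, 40}
A ∪ B includes all elements in either set.
Elements from A: {2, 4, 11, 16, 23, 27, 30, 36, 38}
Elements from B not already included: {1, 3, 6, 12, 19, 22, 24, 34, 39, 40}
A ∪ B = {1, 2, 3, 4, 6, 11, 12, 16, 19, 22, 23, 24, 27, 30, 34, 36, 38, 39, 40}

{1, 2, 3, 4, 6, 11, 12, 16, 19, 22, 23, 24, 27, 30, 34, 36, 38, 39, 40}


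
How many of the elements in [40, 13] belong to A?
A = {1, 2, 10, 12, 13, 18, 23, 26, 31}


Set A = {1, 2, 10, 12, 13, 18, 23, 26, 31}
Candidates: [40, 13]
Check each candidate:
40 ∉ A, 13 ∈ A
Count of candidates in A: 1

1


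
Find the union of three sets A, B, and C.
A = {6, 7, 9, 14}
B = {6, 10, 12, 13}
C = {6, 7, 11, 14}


Set A = {6, 7, 9, 14}
Set B = {6, 10, 12, 13}
Set C = {6, 7, 11, 14}
First, A ∪ B = {6, 7, 9, 10, 12, 13, 14}
Then, (A ∪ B) ∪ C = {6, 7, 9, 10, 11, 12, 13, 14}

{6, 7, 9, 10, 11, 12, 13, 14}


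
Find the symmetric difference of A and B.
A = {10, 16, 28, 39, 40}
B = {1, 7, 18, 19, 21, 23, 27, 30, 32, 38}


Set A = {10, 16, 28, 39, 40}
Set B = {1, 7, 18, 19, 21, 23, 27, 30, 32, 38}
A △ B = (A \ B) ∪ (B \ A)
Elements in A but not B: {10, 16, 28, 39, 40}
Elements in B but not A: {1, 7, 18, 19, 21, 23, 27, 30, 32, 38}
A △ B = {1, 7, 10, 16, 18, 19, 21, 23, 27, 28, 30, 32, 38, 39, 40}

{1, 7, 10, 16, 18, 19, 21, 23, 27, 28, 30, 32, 38, 39, 40}


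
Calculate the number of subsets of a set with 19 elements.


The set has 19 elements.
The power set contains all possible subsets.
|P(A)| = 2^|A| = 2^19 = 524288

524288


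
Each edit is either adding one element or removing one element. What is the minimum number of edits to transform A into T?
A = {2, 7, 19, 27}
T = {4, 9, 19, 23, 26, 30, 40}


Set A = {2, 7, 19, 27}
Set T = {4, 9, 19, 23, 26, 30, 40}
Elements to remove from A (in A, not in T): {2, 7, 27} → 3 removals
Elements to add to A (in T, not in A): {4, 9, 23, 26, 30, 40} → 6 additions
Total edits = 3 + 6 = 9

9


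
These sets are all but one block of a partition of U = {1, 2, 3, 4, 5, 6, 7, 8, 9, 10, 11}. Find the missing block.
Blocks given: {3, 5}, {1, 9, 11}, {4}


U = {1, 2, 3, 4, 5, 6, 7, 8, 9, 10, 11}
Shown blocks: {3, 5}, {1, 9, 11}, {4}
A partition's blocks are pairwise disjoint and cover U, so the missing block = U \ (union of shown blocks).
Union of shown blocks: {1, 3, 4, 5, 9, 11}
Missing block = U \ (union) = {2, 6, 7, 8, 10}

{2, 6, 7, 8, 10}
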